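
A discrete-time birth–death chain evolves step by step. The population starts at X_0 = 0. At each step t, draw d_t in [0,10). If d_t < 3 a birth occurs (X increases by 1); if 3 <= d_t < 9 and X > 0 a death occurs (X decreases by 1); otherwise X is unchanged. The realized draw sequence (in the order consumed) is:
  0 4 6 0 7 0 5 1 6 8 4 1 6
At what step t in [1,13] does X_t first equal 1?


t=0: X=0, d=0 → birth, X_1=1
t=1: X=1, d=4 → death, X_2=0
t=2: X=0, d=6 → hold, X_3=0
t=3: X=0, d=0 → birth, X_4=1
t=4: X=1, d=7 → death, X_5=0
t=5: X=0, d=0 → birth, X_6=1
t=6: X=1, d=5 → death, X_7=0
t=7: X=0, d=1 → birth, X_8=1
t=8: X=1, d=6 → death, X_9=0
t=9: X=0, d=8 → hold, X_10=0
t=10: X=0, d=4 → hold, X_11=0
t=11: X=0, d=1 → birth, X_12=1
t=12: X=1, d=6 → death, X_13=0

1


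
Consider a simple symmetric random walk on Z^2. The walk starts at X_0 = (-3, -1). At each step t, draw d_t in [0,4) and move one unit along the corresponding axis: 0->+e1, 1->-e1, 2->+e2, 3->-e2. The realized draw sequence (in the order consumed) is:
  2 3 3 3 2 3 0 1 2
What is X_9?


(-3, -2)

t=0: X=(-3, -1), d=2 → +e2, X_1=(-3, 0)
t=1: X=(-3, 0), d=3 → -e2, X_2=(-3, -1)
t=2: X=(-3, -1), d=3 → -e2, X_3=(-3, -2)
t=3: X=(-3, -2), d=3 → -e2, X_4=(-3, -3)
t=4: X=(-3, -3), d=2 → +e2, X_5=(-3, -2)
t=5: X=(-3, -2), d=3 → -e2, X_6=(-3, -3)
t=6: X=(-3, -3), d=0 → +e1, X_7=(-2, -3)
t=7: X=(-2, -3), d=1 → -e1, X_8=(-3, -3)
t=8: X=(-3, -3), d=2 → +e2, X_9=(-3, -2)


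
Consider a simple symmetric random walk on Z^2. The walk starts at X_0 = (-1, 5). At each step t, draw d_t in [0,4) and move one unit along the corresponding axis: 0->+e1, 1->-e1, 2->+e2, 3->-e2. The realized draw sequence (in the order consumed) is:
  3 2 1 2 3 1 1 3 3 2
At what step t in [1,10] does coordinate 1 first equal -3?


t=0: X=(-1, 5), d=3 → -e2, X_1=(-1, 4)
t=1: X=(-1, 4), d=2 → +e2, X_2=(-1, 5)
t=2: X=(-1, 5), d=1 → -e1, X_3=(-2, 5)
t=3: X=(-2, 5), d=2 → +e2, X_4=(-2, 6)
t=4: X=(-2, 6), d=3 → -e2, X_5=(-2, 5)
t=5: X=(-2, 5), d=1 → -e1, X_6=(-3, 5)
t=6: X=(-3, 5), d=1 → -e1, X_7=(-4, 5)
t=7: X=(-4, 5), d=3 → -e2, X_8=(-4, 4)
t=8: X=(-4, 4), d=3 → -e2, X_9=(-4, 3)
t=9: X=(-4, 3), d=2 → +e2, X_10=(-4, 4)

6


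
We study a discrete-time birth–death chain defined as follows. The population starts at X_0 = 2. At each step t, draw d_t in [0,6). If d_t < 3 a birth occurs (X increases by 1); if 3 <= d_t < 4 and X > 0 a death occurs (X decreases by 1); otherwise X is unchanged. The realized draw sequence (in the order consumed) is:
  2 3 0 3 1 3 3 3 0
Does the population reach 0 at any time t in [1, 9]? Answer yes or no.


t=0: X=2, d=2 → birth, X_1=3
t=1: X=3, d=3 → death, X_2=2
t=2: X=2, d=0 → birth, X_3=3
t=3: X=3, d=3 → death, X_4=2
t=4: X=2, d=1 → birth, X_5=3
t=5: X=3, d=3 → death, X_6=2
t=6: X=2, d=3 → death, X_7=1
t=7: X=1, d=3 → death, X_8=0
t=8: X=0, d=0 → birth, X_9=1

yes


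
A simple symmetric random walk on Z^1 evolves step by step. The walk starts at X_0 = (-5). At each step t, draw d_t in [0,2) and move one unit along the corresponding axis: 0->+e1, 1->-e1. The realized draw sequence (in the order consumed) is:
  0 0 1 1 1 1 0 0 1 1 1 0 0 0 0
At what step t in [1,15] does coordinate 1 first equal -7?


t=0: X=(-5), d=0 → +e1, X_1=(-4)
t=1: X=(-4), d=0 → +e1, X_2=(-3)
t=2: X=(-3), d=1 → -e1, X_3=(-4)
t=3: X=(-4), d=1 → -e1, X_4=(-5)
t=4: X=(-5), d=1 → -e1, X_5=(-6)
t=5: X=(-6), d=1 → -e1, X_6=(-7)
t=6: X=(-7), d=0 → +e1, X_7=(-6)
t=7: X=(-6), d=0 → +e1, X_8=(-5)
t=8: X=(-5), d=1 → -e1, X_9=(-6)
t=9: X=(-6), d=1 → -e1, X_10=(-7)
t=10: X=(-7), d=1 → -e1, X_11=(-8)
t=11: X=(-8), d=0 → +e1, X_12=(-7)
t=12: X=(-7), d=0 → +e1, X_13=(-6)
t=13: X=(-6), d=0 → +e1, X_14=(-5)
t=14: X=(-5), d=0 → +e1, X_15=(-4)

6


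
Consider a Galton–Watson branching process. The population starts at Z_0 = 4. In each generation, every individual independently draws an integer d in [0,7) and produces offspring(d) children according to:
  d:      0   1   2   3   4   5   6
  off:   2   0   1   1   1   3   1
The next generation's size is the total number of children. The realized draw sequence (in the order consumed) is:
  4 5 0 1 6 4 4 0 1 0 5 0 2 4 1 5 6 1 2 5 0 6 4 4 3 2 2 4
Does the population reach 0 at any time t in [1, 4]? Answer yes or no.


no

gen 0: Z_0=4, draws=[4, 5, 0, 1], offspring=[1, 3, 2, 0], Z_1=6
gen 1: Z_1=6, draws=[6, 4, 4, 0, 1, 0], offspring=[1, 1, 1, 2, 0, 2], Z_2=7
gen 2: Z_2=7, draws=[5, 0, 2, 4, 1, 5, 6], offspring=[3, 2, 1, 1, 0, 3, 1], Z_3=11
gen 3: Z_3=11, draws=[1, 2, 5, 0, 6, 4, 4, 3, 2, 2, 4], offspring=[0, 1, 3, 2, 1, 1, 1, 1, 1, 1, 1], Z_4=13


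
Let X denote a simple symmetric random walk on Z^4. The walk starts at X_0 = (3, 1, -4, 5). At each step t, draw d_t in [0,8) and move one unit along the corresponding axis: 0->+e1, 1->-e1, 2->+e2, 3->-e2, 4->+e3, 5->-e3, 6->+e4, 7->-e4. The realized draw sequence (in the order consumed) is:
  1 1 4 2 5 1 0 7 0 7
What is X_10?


t=0: X=(3, 1, -4, 5), d=1 → -e1, X_1=(2, 1, -4, 5)
t=1: X=(2, 1, -4, 5), d=1 → -e1, X_2=(1, 1, -4, 5)
t=2: X=(1, 1, -4, 5), d=4 → +e3, X_3=(1, 1, -3, 5)
t=3: X=(1, 1, -3, 5), d=2 → +e2, X_4=(1, 2, -3, 5)
t=4: X=(1, 2, -3, 5), d=5 → -e3, X_5=(1, 2, -4, 5)
t=5: X=(1, 2, -4, 5), d=1 → -e1, X_6=(0, 2, -4, 5)
t=6: X=(0, 2, -4, 5), d=0 → +e1, X_7=(1, 2, -4, 5)
t=7: X=(1, 2, -4, 5), d=7 → -e4, X_8=(1, 2, -4, 4)
t=8: X=(1, 2, -4, 4), d=0 → +e1, X_9=(2, 2, -4, 4)
t=9: X=(2, 2, -4, 4), d=7 → -e4, X_10=(2, 2, -4, 3)

(2, 2, -4, 3)


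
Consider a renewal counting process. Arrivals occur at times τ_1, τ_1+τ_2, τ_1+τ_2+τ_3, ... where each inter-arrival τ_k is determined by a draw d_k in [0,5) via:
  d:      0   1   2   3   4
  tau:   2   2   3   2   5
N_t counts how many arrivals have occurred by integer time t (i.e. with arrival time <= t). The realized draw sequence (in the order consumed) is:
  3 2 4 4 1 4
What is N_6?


draw d_1=3: τ_1=2, arrival time A_1=2
draw d_2=2: τ_2=3, arrival time A_2=5
draw d_3=4: τ_3=5, arrival time A_3=10
draw d_4=4: τ_4=5, arrival time A_4=15
draw d_5=1: τ_5=2, arrival time A_5=17
draw d_6=4: τ_6=5, arrival time A_6=22
N_t over t=0..6: 0:0 1:0 2:1 3:1 4:1 5:2 6:2

2


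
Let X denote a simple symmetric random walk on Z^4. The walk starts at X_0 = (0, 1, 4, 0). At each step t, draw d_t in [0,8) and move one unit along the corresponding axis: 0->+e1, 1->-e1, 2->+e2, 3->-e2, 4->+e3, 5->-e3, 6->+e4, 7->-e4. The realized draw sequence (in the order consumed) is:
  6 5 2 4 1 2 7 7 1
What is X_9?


t=0: X=(0, 1, 4, 0), d=6 → +e4, X_1=(0, 1, 4, 1)
t=1: X=(0, 1, 4, 1), d=5 → -e3, X_2=(0, 1, 3, 1)
t=2: X=(0, 1, 3, 1), d=2 → +e2, X_3=(0, 2, 3, 1)
t=3: X=(0, 2, 3, 1), d=4 → +e3, X_4=(0, 2, 4, 1)
t=4: X=(0, 2, 4, 1), d=1 → -e1, X_5=(-1, 2, 4, 1)
t=5: X=(-1, 2, 4, 1), d=2 → +e2, X_6=(-1, 3, 4, 1)
t=6: X=(-1, 3, 4, 1), d=7 → -e4, X_7=(-1, 3, 4, 0)
t=7: X=(-1, 3, 4, 0), d=7 → -e4, X_8=(-1, 3, 4, -1)
t=8: X=(-1, 3, 4, -1), d=1 → -e1, X_9=(-2, 3, 4, -1)

(-2, 3, 4, -1)


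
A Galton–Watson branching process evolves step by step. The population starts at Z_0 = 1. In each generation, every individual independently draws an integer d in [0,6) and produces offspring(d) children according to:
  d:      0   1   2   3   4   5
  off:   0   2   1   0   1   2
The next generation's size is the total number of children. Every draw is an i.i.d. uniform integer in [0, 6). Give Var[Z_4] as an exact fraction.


Outcome values over d=0..5: [0, 2, 1, 0, 1, 2]
Σy = 6, Σy² = 10, M = 6
μ = 6/6 = 1,  σ² = 10/6 − (1)² = 2/3
V_0 = 0, E_0 = 1
V_1 = 2/3·E_0 + (1)²·V_0 = 2/3;  E_1 = 1
V_2 = 2/3·E_1 + (1)²·V_1 = 4/3;  E_2 = 1
V_3 = 2/3·E_2 + (1)²·V_2 = 2;  E_3 = 1
V_4 = 2/3·E_3 + (1)²·V_3 = 8/3;  E_4 = 1

8/3


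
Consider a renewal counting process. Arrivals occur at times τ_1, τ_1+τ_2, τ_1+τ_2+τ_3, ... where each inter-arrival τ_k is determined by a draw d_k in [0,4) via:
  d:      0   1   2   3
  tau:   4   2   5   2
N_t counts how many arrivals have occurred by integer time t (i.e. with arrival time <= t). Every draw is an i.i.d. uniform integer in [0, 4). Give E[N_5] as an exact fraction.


5/4

Inter-arrival values over d=0..3: [4, 2, 5, 2]
Each d has probability 1/4, so the pmf of τ is: f(2) = 1/2, f(4) = 1/4, f(5) = 1/4
Renewal equation for m(n) = E[N_n]: condition on τ_1 = k (if k <= n, one arrival plus a fresh copy on the remaining n−k steps): m(n) = F(n) + Σ_{k<=n} f(k)·m(n−k), where F(n) = P(τ <= n) and m(0) = 0
m(1) = F(1) = 0
m(2) = F(2) = 1/2
m(3) = F(3) = 1/2
m(4) = F(4) + f(2)·m(2) = 3/4 + 1/2·1/2 = 1
m(5) = F(5) + f(2)·m(3) = 1 + 1/2·1/2 = 5/4
E[N_5] = m(5) = 5/4


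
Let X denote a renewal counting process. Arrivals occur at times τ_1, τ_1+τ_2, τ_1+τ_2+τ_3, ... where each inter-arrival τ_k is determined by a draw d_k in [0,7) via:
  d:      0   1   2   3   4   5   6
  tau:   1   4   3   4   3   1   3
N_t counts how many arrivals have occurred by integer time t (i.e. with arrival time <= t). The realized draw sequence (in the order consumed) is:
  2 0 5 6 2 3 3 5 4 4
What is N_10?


4

draw d_1=2: τ_1=3, arrival time A_1=3
draw d_2=0: τ_2=1, arrival time A_2=4
draw d_3=5: τ_3=1, arrival time A_3=5
draw d_4=6: τ_4=3, arrival time A_4=8
draw d_5=2: τ_5=3, arrival time A_5=11
draw d_6=3: τ_6=4, arrival time A_6=15
draw d_7=3: τ_7=4, arrival time A_7=19
draw d_8=5: τ_8=1, arrival time A_8=20
draw d_9=4: τ_9=3, arrival time A_9=23
draw d_10=4: τ_10=3, arrival time A_10=26
N_t over t=0..10: 0:0 1:0 2:0 3:1 4:2 5:3 6:3 7:3 8:4 9:4 10:4


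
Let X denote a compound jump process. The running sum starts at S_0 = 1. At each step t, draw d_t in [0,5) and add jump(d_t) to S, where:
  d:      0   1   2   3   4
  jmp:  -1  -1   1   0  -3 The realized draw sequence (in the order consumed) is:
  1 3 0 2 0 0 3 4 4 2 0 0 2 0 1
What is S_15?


t=0: S=1, d=1, jump=-1, S_1=0
t=1: S=0, d=3, jump=0, S_2=0
t=2: S=0, d=0, jump=-1, S_3=-1
t=3: S=-1, d=2, jump=1, S_4=0
t=4: S=0, d=0, jump=-1, S_5=-1
t=5: S=-1, d=0, jump=-1, S_6=-2
t=6: S=-2, d=3, jump=0, S_7=-2
t=7: S=-2, d=4, jump=-3, S_8=-5
t=8: S=-5, d=4, jump=-3, S_9=-8
t=9: S=-8, d=2, jump=1, S_10=-7
t=10: S=-7, d=0, jump=-1, S_11=-8
t=11: S=-8, d=0, jump=-1, S_12=-9
t=12: S=-9, d=2, jump=1, S_13=-8
t=13: S=-8, d=0, jump=-1, S_14=-9
t=14: S=-9, d=1, jump=-1, S_15=-10

-10


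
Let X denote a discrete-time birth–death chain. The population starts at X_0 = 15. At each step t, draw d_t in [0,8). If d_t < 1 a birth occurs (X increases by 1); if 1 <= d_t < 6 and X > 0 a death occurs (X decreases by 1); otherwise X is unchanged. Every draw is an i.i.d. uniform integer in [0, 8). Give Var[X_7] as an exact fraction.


7/2

X can drop by at most 1 per step and X_0 = 15 > T = 7, so X_t >= 15 − t >= 8 > 0 for every t <= 7: the floor at 0 (the 'and X > 0' condition) never binds. Hence X_7 = X_0 + Σ_{t<7} Y_t with i.i.d. increments Y_t = y(d_t) ∈ {+1, −1, 0}.
Outcome values over d=0..7: [1, -1, -1, -1, -1, -1, 0, 0]
Σy = -4, Σy² = 6, M = 8
μ = -4/8 = -1/2,  σ² = 6/8 − (-1/2)² = 1/2
Independent increments: Var[X_7] = 7·σ² = 7·(1/2) = 7/2


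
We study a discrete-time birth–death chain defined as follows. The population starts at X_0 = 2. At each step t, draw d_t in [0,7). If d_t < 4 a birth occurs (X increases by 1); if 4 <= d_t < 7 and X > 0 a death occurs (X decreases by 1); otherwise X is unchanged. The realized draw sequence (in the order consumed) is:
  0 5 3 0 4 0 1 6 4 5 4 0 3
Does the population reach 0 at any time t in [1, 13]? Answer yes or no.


t=0: X=2, d=0 → birth, X_1=3
t=1: X=3, d=5 → death, X_2=2
t=2: X=2, d=3 → birth, X_3=3
t=3: X=3, d=0 → birth, X_4=4
t=4: X=4, d=4 → death, X_5=3
t=5: X=3, d=0 → birth, X_6=4
t=6: X=4, d=1 → birth, X_7=5
t=7: X=5, d=6 → death, X_8=4
t=8: X=4, d=4 → death, X_9=3
t=9: X=3, d=5 → death, X_10=2
t=10: X=2, d=4 → death, X_11=1
t=11: X=1, d=0 → birth, X_12=2
t=12: X=2, d=3 → birth, X_13=3

no


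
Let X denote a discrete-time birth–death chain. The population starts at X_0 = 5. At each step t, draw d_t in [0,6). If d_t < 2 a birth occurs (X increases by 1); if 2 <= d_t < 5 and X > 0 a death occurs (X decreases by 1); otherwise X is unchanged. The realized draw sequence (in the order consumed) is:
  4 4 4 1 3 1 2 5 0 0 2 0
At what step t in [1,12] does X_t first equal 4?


t=0: X=5, d=4 → death, X_1=4
t=1: X=4, d=4 → death, X_2=3
t=2: X=3, d=4 → death, X_3=2
t=3: X=2, d=1 → birth, X_4=3
t=4: X=3, d=3 → death, X_5=2
t=5: X=2, d=1 → birth, X_6=3
t=6: X=3, d=2 → death, X_7=2
t=7: X=2, d=5 → hold, X_8=2
t=8: X=2, d=0 → birth, X_9=3
t=9: X=3, d=0 → birth, X_10=4
t=10: X=4, d=2 → death, X_11=3
t=11: X=3, d=0 → birth, X_12=4

1


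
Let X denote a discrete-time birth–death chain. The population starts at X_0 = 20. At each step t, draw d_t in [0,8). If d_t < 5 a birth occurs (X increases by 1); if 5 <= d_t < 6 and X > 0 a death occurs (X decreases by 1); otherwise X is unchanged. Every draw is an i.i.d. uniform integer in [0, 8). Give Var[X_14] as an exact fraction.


7

X can drop by at most 1 per step and X_0 = 20 > T = 14, so X_t >= 20 − t >= 6 > 0 for every t <= 14: the floor at 0 (the 'and X > 0' condition) never binds. Hence X_14 = X_0 + Σ_{t<14} Y_t with i.i.d. increments Y_t = y(d_t) ∈ {+1, −1, 0}.
Outcome values over d=0..7: [1, 1, 1, 1, 1, -1, 0, 0]
Σy = 4, Σy² = 6, M = 8
μ = 4/8 = 1/2,  σ² = 6/8 − (1/2)² = 1/2
Independent increments: Var[X_14] = 14·σ² = 14·(1/2) = 7


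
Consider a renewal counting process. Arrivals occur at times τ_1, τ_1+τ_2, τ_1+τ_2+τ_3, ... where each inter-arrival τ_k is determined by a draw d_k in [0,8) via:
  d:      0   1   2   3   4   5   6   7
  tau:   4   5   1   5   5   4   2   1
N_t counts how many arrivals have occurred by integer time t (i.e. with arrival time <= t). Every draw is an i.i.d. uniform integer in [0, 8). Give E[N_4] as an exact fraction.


Inter-arrival values over d=0..7: [4, 5, 1, 5, 5, 4, 2, 1]
Each d has probability 1/8, so the pmf of τ is: f(1) = 1/4, f(2) = 1/8, f(4) = 1/4, f(5) = 3/8
Renewal equation for m(n) = E[N_n]: condition on τ_1 = k (if k <= n, one arrival plus a fresh copy on the remaining n−k steps): m(n) = F(n) + Σ_{k<=n} f(k)·m(n−k), where F(n) = P(τ <= n) and m(0) = 0
m(1) = F(1) = 1/4
m(2) = F(2) + f(1)·m(1) = 3/8 + 1/4·1/4 = 7/16
m(3) = F(3) + f(1)·m(2) + f(2)·m(1) = 3/8 + 1/4·7/16 + 1/8·1/4 = 33/64
m(4) = F(4) + f(1)·m(3) + f(2)·m(2) = 5/8 + 1/4·33/64 + 1/8·7/16 = 207/256
E[N_4] = m(4) = 207/256

207/256


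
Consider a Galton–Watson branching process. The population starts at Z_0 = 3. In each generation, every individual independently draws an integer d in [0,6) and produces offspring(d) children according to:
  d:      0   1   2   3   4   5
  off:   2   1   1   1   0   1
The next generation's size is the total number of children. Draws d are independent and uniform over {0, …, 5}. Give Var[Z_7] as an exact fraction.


Outcome values over d=0..5: [2, 1, 1, 1, 0, 1]
Σy = 6, Σy² = 8, M = 6
μ = 6/6 = 1,  σ² = 8/6 − (1)² = 1/3
V_0 = 0, E_0 = 3
V_1 = 1/3·E_0 + (1)²·V_0 = 1;  E_1 = 3
V_2 = 1/3·E_1 + (1)²·V_1 = 2;  E_2 = 3
V_3 = 1/3·E_2 + (1)²·V_2 = 3;  E_3 = 3
V_4 = 1/3·E_3 + (1)²·V_3 = 4;  E_4 = 3
V_5 = 1/3·E_4 + (1)²·V_4 = 5;  E_5 = 3
V_6 = 1/3·E_5 + (1)²·V_5 = 6;  E_6 = 3
V_7 = 1/3·E_6 + (1)²·V_6 = 7;  E_7 = 3

7


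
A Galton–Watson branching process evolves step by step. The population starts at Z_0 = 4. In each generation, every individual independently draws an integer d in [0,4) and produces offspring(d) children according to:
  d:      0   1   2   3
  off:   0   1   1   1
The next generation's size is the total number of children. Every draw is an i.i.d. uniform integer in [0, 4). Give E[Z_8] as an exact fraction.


6561/16384

Outcome values over d=0..3: [0, 1, 1, 1]
Σy = 3, Σy² = 3, M = 4
μ = 3/4 = 3/4,  σ² = 3/4 − (3/4)² = 3/16
E[Z_0] = 4
E[Z_1] = 3/4·E[Z_0] = 3
E[Z_2] = 3/4·E[Z_1] = 9/4
E[Z_3] = 3/4·E[Z_2] = 27/16
E[Z_4] = 3/4·E[Z_3] = 81/64
E[Z_5] = 3/4·E[Z_4] = 243/256
E[Z_6] = 3/4·E[Z_5] = 729/1024
E[Z_7] = 3/4·E[Z_6] = 2187/4096
E[Z_8] = 3/4·E[Z_7] = 6561/16384


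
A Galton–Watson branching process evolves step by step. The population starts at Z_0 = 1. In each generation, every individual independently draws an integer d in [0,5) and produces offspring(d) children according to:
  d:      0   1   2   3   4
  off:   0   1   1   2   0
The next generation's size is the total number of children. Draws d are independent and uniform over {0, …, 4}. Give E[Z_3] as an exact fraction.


Outcome values over d=0..4: [0, 1, 1, 2, 0]
Σy = 4, Σy² = 6, M = 5
μ = 4/5 = 4/5,  σ² = 6/5 − (4/5)² = 14/25
E[Z_0] = 1
E[Z_1] = 4/5·E[Z_0] = 4/5
E[Z_2] = 4/5·E[Z_1] = 16/25
E[Z_3] = 4/5·E[Z_2] = 64/125

64/125


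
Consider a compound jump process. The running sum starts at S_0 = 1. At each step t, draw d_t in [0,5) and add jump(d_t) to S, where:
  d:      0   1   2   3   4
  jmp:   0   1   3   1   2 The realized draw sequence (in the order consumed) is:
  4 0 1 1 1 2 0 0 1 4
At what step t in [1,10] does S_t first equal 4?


t=0: S=1, d=4, jump=2, S_1=3
t=1: S=3, d=0, jump=0, S_2=3
t=2: S=3, d=1, jump=1, S_3=4
t=3: S=4, d=1, jump=1, S_4=5
t=4: S=5, d=1, jump=1, S_5=6
t=5: S=6, d=2, jump=3, S_6=9
t=6: S=9, d=0, jump=0, S_7=9
t=7: S=9, d=0, jump=0, S_8=9
t=8: S=9, d=1, jump=1, S_9=10
t=9: S=10, d=4, jump=2, S_10=12

3


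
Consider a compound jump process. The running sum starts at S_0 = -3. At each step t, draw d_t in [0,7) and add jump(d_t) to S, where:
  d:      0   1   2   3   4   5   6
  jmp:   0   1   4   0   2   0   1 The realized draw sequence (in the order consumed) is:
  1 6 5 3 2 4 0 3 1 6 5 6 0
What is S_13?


8

t=0: S=-3, d=1, jump=1, S_1=-2
t=1: S=-2, d=6, jump=1, S_2=-1
t=2: S=-1, d=5, jump=0, S_3=-1
t=3: S=-1, d=3, jump=0, S_4=-1
t=4: S=-1, d=2, jump=4, S_5=3
t=5: S=3, d=4, jump=2, S_6=5
t=6: S=5, d=0, jump=0, S_7=5
t=7: S=5, d=3, jump=0, S_8=5
t=8: S=5, d=1, jump=1, S_9=6
t=9: S=6, d=6, jump=1, S_10=7
t=10: S=7, d=5, jump=0, S_11=7
t=11: S=7, d=6, jump=1, S_12=8
t=12: S=8, d=0, jump=0, S_13=8


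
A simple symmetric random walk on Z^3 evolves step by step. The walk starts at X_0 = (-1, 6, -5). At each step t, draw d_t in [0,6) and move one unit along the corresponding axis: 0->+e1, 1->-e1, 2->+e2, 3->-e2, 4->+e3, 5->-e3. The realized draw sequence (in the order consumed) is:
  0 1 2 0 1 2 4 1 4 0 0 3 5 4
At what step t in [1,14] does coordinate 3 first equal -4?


7

t=0: X=(-1, 6, -5), d=0 → +e1, X_1=(0, 6, -5)
t=1: X=(0, 6, -5), d=1 → -e1, X_2=(-1, 6, -5)
t=2: X=(-1, 6, -5), d=2 → +e2, X_3=(-1, 7, -5)
t=3: X=(-1, 7, -5), d=0 → +e1, X_4=(0, 7, -5)
t=4: X=(0, 7, -5), d=1 → -e1, X_5=(-1, 7, -5)
t=5: X=(-1, 7, -5), d=2 → +e2, X_6=(-1, 8, -5)
t=6: X=(-1, 8, -5), d=4 → +e3, X_7=(-1, 8, -4)
t=7: X=(-1, 8, -4), d=1 → -e1, X_8=(-2, 8, -4)
t=8: X=(-2, 8, -4), d=4 → +e3, X_9=(-2, 8, -3)
t=9: X=(-2, 8, -3), d=0 → +e1, X_10=(-1, 8, -3)
t=10: X=(-1, 8, -3), d=0 → +e1, X_11=(0, 8, -3)
t=11: X=(0, 8, -3), d=3 → -e2, X_12=(0, 7, -3)
t=12: X=(0, 7, -3), d=5 → -e3, X_13=(0, 7, -4)
t=13: X=(0, 7, -4), d=4 → +e3, X_14=(0, 7, -3)


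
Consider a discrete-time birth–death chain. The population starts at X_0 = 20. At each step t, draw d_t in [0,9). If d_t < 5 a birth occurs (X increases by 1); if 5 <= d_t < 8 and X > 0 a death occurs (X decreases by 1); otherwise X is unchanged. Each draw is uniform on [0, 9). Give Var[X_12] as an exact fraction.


272/27

X can drop by at most 1 per step and X_0 = 20 > T = 12, so X_t >= 20 − t >= 8 > 0 for every t <= 12: the floor at 0 (the 'and X > 0' condition) never binds. Hence X_12 = X_0 + Σ_{t<12} Y_t with i.i.d. increments Y_t = y(d_t) ∈ {+1, −1, 0}.
Outcome values over d=0..8: [1, 1, 1, 1, 1, -1, -1, -1, 0]
Σy = 2, Σy² = 8, M = 9
μ = 2/9 = 2/9,  σ² = 8/9 − (2/9)² = 68/81
Independent increments: Var[X_12] = 12·σ² = 12·(68/81) = 272/27


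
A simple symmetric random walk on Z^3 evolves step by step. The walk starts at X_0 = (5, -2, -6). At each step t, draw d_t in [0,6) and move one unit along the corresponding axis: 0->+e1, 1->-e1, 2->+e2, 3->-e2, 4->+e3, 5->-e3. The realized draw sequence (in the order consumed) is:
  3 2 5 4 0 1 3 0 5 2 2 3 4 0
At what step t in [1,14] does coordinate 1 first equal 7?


14

t=0: X=(5, -2, -6), d=3 → -e2, X_1=(5, -3, -6)
t=1: X=(5, -3, -6), d=2 → +e2, X_2=(5, -2, -6)
t=2: X=(5, -2, -6), d=5 → -e3, X_3=(5, -2, -7)
t=3: X=(5, -2, -7), d=4 → +e3, X_4=(5, -2, -6)
t=4: X=(5, -2, -6), d=0 → +e1, X_5=(6, -2, -6)
t=5: X=(6, -2, -6), d=1 → -e1, X_6=(5, -2, -6)
t=6: X=(5, -2, -6), d=3 → -e2, X_7=(5, -3, -6)
t=7: X=(5, -3, -6), d=0 → +e1, X_8=(6, -3, -6)
t=8: X=(6, -3, -6), d=5 → -e3, X_9=(6, -3, -7)
t=9: X=(6, -3, -7), d=2 → +e2, X_10=(6, -2, -7)
t=10: X=(6, -2, -7), d=2 → +e2, X_11=(6, -1, -7)
t=11: X=(6, -1, -7), d=3 → -e2, X_12=(6, -2, -7)
t=12: X=(6, -2, -7), d=4 → +e3, X_13=(6, -2, -6)
t=13: X=(6, -2, -6), d=0 → +e1, X_14=(7, -2, -6)


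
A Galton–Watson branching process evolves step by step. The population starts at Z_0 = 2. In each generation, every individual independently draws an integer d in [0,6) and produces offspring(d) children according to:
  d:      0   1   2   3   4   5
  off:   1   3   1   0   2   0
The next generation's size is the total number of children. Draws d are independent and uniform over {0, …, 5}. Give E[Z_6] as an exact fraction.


Outcome values over d=0..5: [1, 3, 1, 0, 2, 0]
Σy = 7, Σy² = 15, M = 6
μ = 7/6 = 7/6,  σ² = 15/6 − (7/6)² = 41/36
E[Z_0] = 2
E[Z_1] = 7/6·E[Z_0] = 7/3
E[Z_2] = 7/6·E[Z_1] = 49/18
E[Z_3] = 7/6·E[Z_2] = 343/108
E[Z_4] = 7/6·E[Z_3] = 2401/648
E[Z_5] = 7/6·E[Z_4] = 16807/3888
E[Z_6] = 7/6·E[Z_5] = 117649/23328

117649/23328


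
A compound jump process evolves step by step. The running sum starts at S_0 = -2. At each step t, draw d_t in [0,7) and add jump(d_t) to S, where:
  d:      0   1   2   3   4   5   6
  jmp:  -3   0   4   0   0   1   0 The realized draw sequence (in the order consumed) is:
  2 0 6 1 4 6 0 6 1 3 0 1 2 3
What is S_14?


-3

t=0: S=-2, d=2, jump=4, S_1=2
t=1: S=2, d=0, jump=-3, S_2=-1
t=2: S=-1, d=6, jump=0, S_3=-1
t=3: S=-1, d=1, jump=0, S_4=-1
t=4: S=-1, d=4, jump=0, S_5=-1
t=5: S=-1, d=6, jump=0, S_6=-1
t=6: S=-1, d=0, jump=-3, S_7=-4
t=7: S=-4, d=6, jump=0, S_8=-4
t=8: S=-4, d=1, jump=0, S_9=-4
t=9: S=-4, d=3, jump=0, S_10=-4
t=10: S=-4, d=0, jump=-3, S_11=-7
t=11: S=-7, d=1, jump=0, S_12=-7
t=12: S=-7, d=2, jump=4, S_13=-3
t=13: S=-3, d=3, jump=0, S_14=-3


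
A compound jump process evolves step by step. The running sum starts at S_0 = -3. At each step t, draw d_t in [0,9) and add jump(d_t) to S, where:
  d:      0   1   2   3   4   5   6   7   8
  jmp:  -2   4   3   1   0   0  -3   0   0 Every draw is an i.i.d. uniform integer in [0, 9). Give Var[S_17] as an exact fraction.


646/9

Outcome values over d=0..8: [-2, 4, 3, 1, 0, 0, -3, 0, 0]
Σy = 3, Σy² = 39, M = 9
μ = 3/9 = 1/3,  σ² = 39/9 − (1/3)² = 38/9
Independent increments: Var[S_17] = 17·σ² = 17·(38/9) = 646/9


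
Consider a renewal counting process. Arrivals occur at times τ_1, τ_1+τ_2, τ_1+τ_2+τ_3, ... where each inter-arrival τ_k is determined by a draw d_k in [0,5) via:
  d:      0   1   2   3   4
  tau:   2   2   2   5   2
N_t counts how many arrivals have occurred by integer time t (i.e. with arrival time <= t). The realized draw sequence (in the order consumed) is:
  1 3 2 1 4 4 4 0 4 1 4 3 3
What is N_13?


draw d_1=1: τ_1=2, arrival time A_1=2
draw d_2=3: τ_2=5, arrival time A_2=7
draw d_3=2: τ_3=2, arrival time A_3=9
draw d_4=1: τ_4=2, arrival time A_4=11
draw d_5=4: τ_5=2, arrival time A_5=13
draw d_6=4: τ_6=2, arrival time A_6=15
draw d_7=4: τ_7=2, arrival time A_7=17
draw d_8=0: τ_8=2, arrival time A_8=19
draw d_9=4: τ_9=2, arrival time A_9=21
draw d_10=1: τ_10=2, arrival time A_10=23
draw d_11=4: τ_11=2, arrival time A_11=25
draw d_12=3: τ_12=5, arrival time A_12=30
draw d_13=3: τ_13=5, arrival time A_13=35
N_t over t=0..13: 0:0 1:0 2:1 3:1 4:1 5:1 6:1 7:2 8:2 9:3 10:3 11:4 12:4 13:5

5


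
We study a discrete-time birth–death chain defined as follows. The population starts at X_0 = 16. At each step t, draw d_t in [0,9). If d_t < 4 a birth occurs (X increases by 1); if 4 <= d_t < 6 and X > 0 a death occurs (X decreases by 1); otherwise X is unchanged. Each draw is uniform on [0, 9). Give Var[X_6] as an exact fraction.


X can drop by at most 1 per step and X_0 = 16 > T = 6, so X_t >= 16 − t >= 10 > 0 for every t <= 6: the floor at 0 (the 'and X > 0' condition) never binds. Hence X_6 = X_0 + Σ_{t<6} Y_t with i.i.d. increments Y_t = y(d_t) ∈ {+1, −1, 0}.
Outcome values over d=0..8: [1, 1, 1, 1, -1, -1, 0, 0, 0]
Σy = 2, Σy² = 6, M = 9
μ = 2/9 = 2/9,  σ² = 6/9 − (2/9)² = 50/81
Independent increments: Var[X_6] = 6·σ² = 6·(50/81) = 100/27

100/27


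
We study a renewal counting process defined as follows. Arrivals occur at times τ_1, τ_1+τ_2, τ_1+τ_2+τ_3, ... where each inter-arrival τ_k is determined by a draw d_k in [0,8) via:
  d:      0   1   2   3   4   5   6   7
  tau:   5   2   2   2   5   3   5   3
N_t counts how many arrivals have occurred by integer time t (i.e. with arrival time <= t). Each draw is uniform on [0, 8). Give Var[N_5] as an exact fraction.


Inter-arrival values over d=0..7: [5, 2, 2, 2, 5, 3, 5, 3]
Each d has probability 1/8, so the pmf of τ is: f(2) = 3/8, f(3) = 1/4, f(5) = 3/8
Let p_n(j) = P(N_n = j), with p_0 = [1]. Condition on τ_1: p_n(0) = P(τ > n), and for j >= 1, p_n(j) = Σ_{k<=n} f(k)·p_{n−k}(j−1)
p_1 = [1]  (j = 0)
p_2 = [5/8, 3/8]  (j = 0..1)
p_3 = [3/8, 5/8]  (j = 0..1)
p_4 = [3/8, 31/64, 9/64]  (j = 0..2)
p_5 = [0, 43/64, 21/64]  (j = 0..2)
E[N_5] = Σ j·p_5(j) = 85/64;  E[N_5²] = Σ j²·p_5(j) = 127/64
Var[N_5] = 127/64 − (85/64)² = 903/4096

903/4096


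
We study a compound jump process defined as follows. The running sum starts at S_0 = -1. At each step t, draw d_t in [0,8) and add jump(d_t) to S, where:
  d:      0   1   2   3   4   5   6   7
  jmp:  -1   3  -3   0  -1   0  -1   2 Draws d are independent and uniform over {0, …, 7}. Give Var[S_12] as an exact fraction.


597/16

Outcome values over d=0..7: [-1, 3, -3, 0, -1, 0, -1, 2]
Σy = -1, Σy² = 25, M = 8
μ = -1/8 = -1/8,  σ² = 25/8 − (-1/8)² = 199/64
Independent increments: Var[S_12] = 12·σ² = 12·(199/64) = 597/16


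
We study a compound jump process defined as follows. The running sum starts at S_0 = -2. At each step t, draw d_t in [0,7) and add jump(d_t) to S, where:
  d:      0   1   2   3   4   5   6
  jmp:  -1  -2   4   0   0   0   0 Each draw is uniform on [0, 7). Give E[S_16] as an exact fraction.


2/7

Outcome values over d=0..6: [-1, -2, 4, 0, 0, 0, 0]
Σy = 1, Σy² = 21, M = 7
μ = 1/7 = 1/7,  σ² = 21/7 − (1/7)² = 146/49
E[S_16] = -2 + 16·(1/7) = 2/7


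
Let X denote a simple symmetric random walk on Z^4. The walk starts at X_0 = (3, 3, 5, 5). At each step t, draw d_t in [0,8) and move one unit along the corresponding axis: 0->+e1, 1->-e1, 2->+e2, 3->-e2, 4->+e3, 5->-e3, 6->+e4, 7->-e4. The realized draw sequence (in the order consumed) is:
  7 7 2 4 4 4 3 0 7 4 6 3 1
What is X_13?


(3, 2, 9, 3)

t=0: X=(3, 3, 5, 5), d=7 → -e4, X_1=(3, 3, 5, 4)
t=1: X=(3, 3, 5, 4), d=7 → -e4, X_2=(3, 3, 5, 3)
t=2: X=(3, 3, 5, 3), d=2 → +e2, X_3=(3, 4, 5, 3)
t=3: X=(3, 4, 5, 3), d=4 → +e3, X_4=(3, 4, 6, 3)
t=4: X=(3, 4, 6, 3), d=4 → +e3, X_5=(3, 4, 7, 3)
t=5: X=(3, 4, 7, 3), d=4 → +e3, X_6=(3, 4, 8, 3)
t=6: X=(3, 4, 8, 3), d=3 → -e2, X_7=(3, 3, 8, 3)
t=7: X=(3, 3, 8, 3), d=0 → +e1, X_8=(4, 3, 8, 3)
t=8: X=(4, 3, 8, 3), d=7 → -e4, X_9=(4, 3, 8, 2)
t=9: X=(4, 3, 8, 2), d=4 → +e3, X_10=(4, 3, 9, 2)
t=10: X=(4, 3, 9, 2), d=6 → +e4, X_11=(4, 3, 9, 3)
t=11: X=(4, 3, 9, 3), d=3 → -e2, X_12=(4, 2, 9, 3)
t=12: X=(4, 2, 9, 3), d=1 → -e1, X_13=(3, 2, 9, 3)


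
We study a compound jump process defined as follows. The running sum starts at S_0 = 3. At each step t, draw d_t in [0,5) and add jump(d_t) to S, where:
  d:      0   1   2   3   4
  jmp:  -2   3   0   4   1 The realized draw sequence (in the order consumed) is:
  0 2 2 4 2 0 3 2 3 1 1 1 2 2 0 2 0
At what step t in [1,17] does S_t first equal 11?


t=0: S=3, d=0, jump=-2, S_1=1
t=1: S=1, d=2, jump=0, S_2=1
t=2: S=1, d=2, jump=0, S_3=1
t=3: S=1, d=4, jump=1, S_4=2
t=4: S=2, d=2, jump=0, S_5=2
t=5: S=2, d=0, jump=-2, S_6=0
t=6: S=0, d=3, jump=4, S_7=4
t=7: S=4, d=2, jump=0, S_8=4
t=8: S=4, d=3, jump=4, S_9=8
t=9: S=8, d=1, jump=3, S_10=11
t=10: S=11, d=1, jump=3, S_11=14
t=11: S=14, d=1, jump=3, S_12=17
t=12: S=17, d=2, jump=0, S_13=17
t=13: S=17, d=2, jump=0, S_14=17
t=14: S=17, d=0, jump=-2, S_15=15
t=15: S=15, d=2, jump=0, S_16=15
t=16: S=15, d=0, jump=-2, S_17=13

10


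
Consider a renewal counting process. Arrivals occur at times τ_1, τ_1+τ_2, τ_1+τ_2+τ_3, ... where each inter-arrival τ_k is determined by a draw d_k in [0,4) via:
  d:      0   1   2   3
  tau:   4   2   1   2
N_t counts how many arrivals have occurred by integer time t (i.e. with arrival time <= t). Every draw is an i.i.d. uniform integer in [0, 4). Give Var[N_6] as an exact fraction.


11326583/16777216

Inter-arrival values over d=0..3: [4, 2, 1, 2]
Each d has probability 1/4, so the pmf of τ is: f(1) = 1/4, f(2) = 1/2, f(4) = 1/4
Let p_n(j) = P(N_n = j), with p_0 = [1]. Condition on τ_1: p_n(0) = P(τ > n), and for j >= 1, p_n(j) = Σ_{k<=n} f(k)·p_{n−k}(j−1)
p_1 = [3/4, 1/4]  (j = 0..1)
p_2 = [1/4, 11/16, 1/16]  (j = 0..2)
p_3 = [1/4, 7/16, 19/64, 1/64]  (j = 0..3)
p_4 = [0, 7/16, 29/64, 27/256, 1/256]  (j = 0..4)
p_5 = [0, 5/16, 25/64, 67/256, 35/1024, 1/1024]  (j = 0..5)
p_6 = [0, 1/16, 15/32, 87/256, 121/1024, 43/4096, 1/4096]  (j = 0..6)
E[N_6] = Σ j·p_6(j) = 10429/4096;  E[N_6²] = Σ j²·p_6(j) = 29319/4096
Var[N_6] = 29319/4096 − (10429/4096)² = 11326583/16777216


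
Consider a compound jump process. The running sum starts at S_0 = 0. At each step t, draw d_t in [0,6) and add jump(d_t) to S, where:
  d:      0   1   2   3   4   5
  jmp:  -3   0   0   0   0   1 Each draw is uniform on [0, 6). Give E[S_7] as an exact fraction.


-7/3

Outcome values over d=0..5: [-3, 0, 0, 0, 0, 1]
Σy = -2, Σy² = 10, M = 6
μ = -2/6 = -1/3,  σ² = 10/6 − (-1/3)² = 14/9
E[S_7] = 0 + 7·(-1/3) = -7/3


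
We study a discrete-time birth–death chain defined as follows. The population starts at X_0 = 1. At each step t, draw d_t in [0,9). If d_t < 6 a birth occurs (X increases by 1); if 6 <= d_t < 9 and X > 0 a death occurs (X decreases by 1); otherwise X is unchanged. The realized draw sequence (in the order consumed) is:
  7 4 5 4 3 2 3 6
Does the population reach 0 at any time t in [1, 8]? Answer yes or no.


t=0: X=1, d=7 → death, X_1=0
t=1: X=0, d=4 → birth, X_2=1
t=2: X=1, d=5 → birth, X_3=2
t=3: X=2, d=4 → birth, X_4=3
t=4: X=3, d=3 → birth, X_5=4
t=5: X=4, d=2 → birth, X_6=5
t=6: X=5, d=3 → birth, X_7=6
t=7: X=6, d=6 → death, X_8=5

yes


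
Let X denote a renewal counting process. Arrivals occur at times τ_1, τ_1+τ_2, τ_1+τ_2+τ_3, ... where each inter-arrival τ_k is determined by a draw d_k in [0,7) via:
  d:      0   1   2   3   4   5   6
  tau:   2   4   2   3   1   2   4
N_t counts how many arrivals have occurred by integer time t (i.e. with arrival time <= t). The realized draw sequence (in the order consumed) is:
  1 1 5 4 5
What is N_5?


1

draw d_1=1: τ_1=4, arrival time A_1=4
draw d_2=1: τ_2=4, arrival time A_2=8
draw d_3=5: τ_3=2, arrival time A_3=10
draw d_4=4: τ_4=1, arrival time A_4=11
draw d_5=5: τ_5=2, arrival time A_5=13
N_t over t=0..5: 0:0 1:0 2:0 3:0 4:1 5:1


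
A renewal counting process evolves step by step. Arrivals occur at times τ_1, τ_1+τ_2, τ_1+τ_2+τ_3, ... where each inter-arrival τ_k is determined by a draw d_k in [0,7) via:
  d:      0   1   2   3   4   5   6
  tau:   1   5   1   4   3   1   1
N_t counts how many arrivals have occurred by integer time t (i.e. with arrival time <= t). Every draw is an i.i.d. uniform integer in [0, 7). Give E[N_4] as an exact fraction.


Inter-arrival values over d=0..6: [1, 5, 1, 4, 3, 1, 1]
Each d has probability 1/7, so the pmf of τ is: f(1) = 4/7, f(3) = 1/7, f(4) = 1/7, f(5) = 1/7
Renewal equation for m(n) = E[N_n]: condition on τ_1 = k (if k <= n, one arrival plus a fresh copy on the remaining n−k steps): m(n) = F(n) + Σ_{k<=n} f(k)·m(n−k), where F(n) = P(τ <= n) and m(0) = 0
m(1) = F(1) = 4/7
m(2) = F(2) + f(1)·m(1) = 4/7 + 4/7·4/7 = 44/49
m(3) = F(3) + f(1)·m(2) = 5/7 + 4/7·44/49 = 421/343
m(4) = F(4) + f(1)·m(3) + f(3)·m(1) = 6/7 + 4/7·421/343 + 1/7·4/7 = 3938/2401
E[N_4] = m(4) = 3938/2401

3938/2401


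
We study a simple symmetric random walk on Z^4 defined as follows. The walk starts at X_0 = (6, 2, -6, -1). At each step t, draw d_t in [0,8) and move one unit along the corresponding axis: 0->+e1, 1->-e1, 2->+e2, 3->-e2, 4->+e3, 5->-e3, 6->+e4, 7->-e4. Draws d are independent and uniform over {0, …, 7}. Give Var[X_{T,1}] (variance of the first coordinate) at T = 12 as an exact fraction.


3

Outcome values over d=0..7: [1, -1, 0, 0, 0, 0, 0, 0]
Σy = 0, Σy² = 2, M = 8
μ = 0/8 = 0,  σ² = 2/8 − (0)² = 1/4
Independent increments: Var[X_12] = 12·σ² = 12·(1/4) = 3


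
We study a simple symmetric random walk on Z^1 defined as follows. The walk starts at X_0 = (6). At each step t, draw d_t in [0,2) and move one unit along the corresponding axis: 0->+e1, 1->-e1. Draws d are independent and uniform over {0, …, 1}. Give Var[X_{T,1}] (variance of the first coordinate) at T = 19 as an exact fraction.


Outcome values over d=0..1: [1, -1]
Σy = 0, Σy² = 2, M = 2
μ = 0/2 = 0,  σ² = 2/2 − (0)² = 1
Independent increments: Var[X_19] = 19·σ² = 19·(1) = 19

19


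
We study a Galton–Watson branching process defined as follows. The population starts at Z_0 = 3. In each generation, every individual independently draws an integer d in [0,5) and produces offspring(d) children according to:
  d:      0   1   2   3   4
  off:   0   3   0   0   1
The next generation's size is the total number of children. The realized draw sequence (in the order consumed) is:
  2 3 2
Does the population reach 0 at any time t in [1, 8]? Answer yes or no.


yes

gen 0: Z_0=3, draws=[2, 3, 2], offspring=[0, 0, 0], Z_1=0
gen 1: Z_1=0, draws=[], offspring=[], Z_2=0
gen 2: Z_2=0, draws=[], offspring=[], Z_3=0
gen 3: Z_3=0, draws=[], offspring=[], Z_4=0
gen 4: Z_4=0, draws=[], offspring=[], Z_5=0
gen 5: Z_5=0, draws=[], offspring=[], Z_6=0
gen 6: Z_6=0, draws=[], offspring=[], Z_7=0
gen 7: Z_7=0, draws=[], offspring=[], Z_8=0


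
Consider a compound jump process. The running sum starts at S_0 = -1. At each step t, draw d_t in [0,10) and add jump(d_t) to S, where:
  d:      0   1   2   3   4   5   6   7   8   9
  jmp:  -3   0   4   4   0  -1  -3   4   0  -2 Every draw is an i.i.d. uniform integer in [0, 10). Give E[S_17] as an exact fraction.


41/10

Outcome values over d=0..9: [-3, 0, 4, 4, 0, -1, -3, 4, 0, -2]
Σy = 3, Σy² = 71, M = 10
μ = 3/10 = 3/10,  σ² = 71/10 − (3/10)² = 701/100
E[S_17] = -1 + 17·(3/10) = 41/10


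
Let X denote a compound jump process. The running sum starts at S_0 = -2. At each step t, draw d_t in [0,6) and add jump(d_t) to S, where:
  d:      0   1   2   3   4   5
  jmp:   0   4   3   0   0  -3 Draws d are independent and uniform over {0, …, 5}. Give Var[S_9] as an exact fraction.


47

Outcome values over d=0..5: [0, 4, 3, 0, 0, -3]
Σy = 4, Σy² = 34, M = 6
μ = 4/6 = 2/3,  σ² = 34/6 − (2/3)² = 47/9
Independent increments: Var[S_9] = 9·σ² = 9·(47/9) = 47


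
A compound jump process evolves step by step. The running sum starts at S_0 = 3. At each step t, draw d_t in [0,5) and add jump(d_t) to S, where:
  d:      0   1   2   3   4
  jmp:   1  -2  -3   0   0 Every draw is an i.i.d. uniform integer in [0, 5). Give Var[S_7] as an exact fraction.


378/25

Outcome values over d=0..4: [1, -2, -3, 0, 0]
Σy = -4, Σy² = 14, M = 5
μ = -4/5 = -4/5,  σ² = 14/5 − (-4/5)² = 54/25
Independent increments: Var[S_7] = 7·σ² = 7·(54/25) = 378/25


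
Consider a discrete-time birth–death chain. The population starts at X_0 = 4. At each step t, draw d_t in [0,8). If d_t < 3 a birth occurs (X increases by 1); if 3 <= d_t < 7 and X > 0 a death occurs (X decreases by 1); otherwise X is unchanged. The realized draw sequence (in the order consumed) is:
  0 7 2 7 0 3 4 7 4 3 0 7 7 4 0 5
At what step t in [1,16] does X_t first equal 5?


t=0: X=4, d=0 → birth, X_1=5
t=1: X=5, d=7 → hold, X_2=5
t=2: X=5, d=2 → birth, X_3=6
t=3: X=6, d=7 → hold, X_4=6
t=4: X=6, d=0 → birth, X_5=7
t=5: X=7, d=3 → death, X_6=6
t=6: X=6, d=4 → death, X_7=5
t=7: X=5, d=7 → hold, X_8=5
t=8: X=5, d=4 → death, X_9=4
t=9: X=4, d=3 → death, X_10=3
t=10: X=3, d=0 → birth, X_11=4
t=11: X=4, d=7 → hold, X_12=4
t=12: X=4, d=7 → hold, X_13=4
t=13: X=4, d=4 → death, X_14=3
t=14: X=3, d=0 → birth, X_15=4
t=15: X=4, d=5 → death, X_16=3

1


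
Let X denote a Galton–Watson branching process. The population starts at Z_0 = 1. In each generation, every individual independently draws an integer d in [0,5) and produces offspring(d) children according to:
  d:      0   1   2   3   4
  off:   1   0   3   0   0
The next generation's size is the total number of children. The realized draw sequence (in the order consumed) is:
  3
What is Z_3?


gen 0: Z_0=1, draws=[3], offspring=[0], Z_1=0
gen 1: Z_1=0, draws=[], offspring=[], Z_2=0
gen 2: Z_2=0, draws=[], offspring=[], Z_3=0

0


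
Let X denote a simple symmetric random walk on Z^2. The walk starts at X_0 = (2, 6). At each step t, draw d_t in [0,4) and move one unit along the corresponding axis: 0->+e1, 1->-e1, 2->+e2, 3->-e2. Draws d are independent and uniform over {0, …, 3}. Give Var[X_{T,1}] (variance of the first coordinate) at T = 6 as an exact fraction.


3

Outcome values over d=0..3: [1, -1, 0, 0]
Σy = 0, Σy² = 2, M = 4
μ = 0/4 = 0,  σ² = 2/4 − (0)² = 1/2
Independent increments: Var[X_6] = 6·σ² = 6·(1/2) = 3


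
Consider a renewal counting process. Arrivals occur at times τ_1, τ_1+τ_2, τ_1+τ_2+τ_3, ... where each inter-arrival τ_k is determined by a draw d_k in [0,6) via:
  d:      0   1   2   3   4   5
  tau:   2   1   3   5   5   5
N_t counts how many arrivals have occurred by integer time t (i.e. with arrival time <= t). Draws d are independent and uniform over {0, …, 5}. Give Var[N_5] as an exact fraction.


18565679/60466176

Inter-arrival values over d=0..5: [2, 1, 3, 5, 5, 5]
Each d has probability 1/6, so the pmf of τ is: f(1) = 1/6, f(2) = 1/6, f(3) = 1/6, f(5) = 1/2
Let p_n(j) = P(N_n = j), with p_0 = [1]. Condition on τ_1: p_n(0) = P(τ > n), and for j >= 1, p_n(j) = Σ_{k<=n} f(k)·p_{n−k}(j−1)
p_1 = [5/6, 1/6]  (j = 0..1)
p_2 = [2/3, 11/36, 1/36]  (j = 0..2)
p_3 = [1/2, 5/12, 17/216, 1/216]  (j = 0..3)
p_4 = [1/2, 1/3, 4/27, 23/1296, 1/1296]  (j = 0..4)
p_5 = [0, 7/9, 19/108, 55/1296, 29/7776, 1/7776]  (j = 0..5)
E[N_5] = Σ j·p_5(j) = 9895/7776;  E[N_5²] = Σ j²·p_5(j) = 4993/2592
Var[N_5] = 4993/2592 − (9895/7776)² = 18565679/60466176


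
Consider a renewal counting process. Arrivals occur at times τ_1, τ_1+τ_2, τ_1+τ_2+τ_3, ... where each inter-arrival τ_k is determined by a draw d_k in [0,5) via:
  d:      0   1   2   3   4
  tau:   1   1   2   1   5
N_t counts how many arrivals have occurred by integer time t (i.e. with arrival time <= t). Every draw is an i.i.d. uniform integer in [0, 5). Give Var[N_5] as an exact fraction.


18410706/9765625

Inter-arrival values over d=0..4: [1, 1, 2, 1, 5]
Each d has probability 1/5, so the pmf of τ is: f(1) = 3/5, f(2) = 1/5, f(5) = 1/5
Let p_n(j) = P(N_n = j), with p_0 = [1]. Condition on τ_1: p_n(0) = P(τ > n), and for j >= 1, p_n(j) = Σ_{k<=n} f(k)·p_{n−k}(j−1)
p_1 = [2/5, 3/5]  (j = 0..1)
p_2 = [1/5, 11/25, 9/25]  (j = 0..2)
p_3 = [1/5, 1/5, 48/125, 27/125]  (j = 0..3)
p_4 = [1/5, 4/25, 26/125, 189/625, 81/625]  (j = 0..4)
p_5 = [0, 9/25, 17/125, 126/625, 702/3125, 243/3125]  (j = 0..5)
E[N_5] = Σ j·p_5(j) = 7888/3125;  E[N_5²] = Σ j²·p_5(j) = 25802/3125
Var[N_5] = 25802/3125 − (7888/3125)² = 18410706/9765625
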